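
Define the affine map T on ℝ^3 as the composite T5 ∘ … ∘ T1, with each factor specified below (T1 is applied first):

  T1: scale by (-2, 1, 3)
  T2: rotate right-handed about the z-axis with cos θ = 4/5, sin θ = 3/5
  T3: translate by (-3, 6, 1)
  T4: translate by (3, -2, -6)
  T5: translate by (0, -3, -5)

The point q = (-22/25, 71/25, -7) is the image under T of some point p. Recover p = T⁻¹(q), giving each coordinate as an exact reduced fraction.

p = (-1/5, 2, 1)

T1 = [-2 0 0 0; 0 1 0 0; 0 0 3 0; 0 0 0 1]
T2·T1 = [-8/5 -3/5 0 0; -6/5 4/5 0 0; 0 0 3 0; 0 0 0 1]
T3·…·T1 = [-8/5 -3/5 0 -3; -6/5 4/5 0 6; 0 0 3 1; 0 0 0 1]
T4·…·T1 = [-8/5 -3/5 0 0; -6/5 4/5 0 4; 0 0 3 -5; 0 0 0 1]
T5·…·T1 = [-8/5 -3/5 0 0; -6/5 4/5 0 1; 0 0 3 -10; 0 0 0 1]
det M = -6; M⁻¹ = [-2/5 -3/10 0 3/10; -3/5 4/5 0 -4/5; 0 0 1/3 10/3; 0 0 0 1]
M⁻¹ · (-22/25, 71/25, -7)ᵀ = (-1/5, 2, 1)ᵀ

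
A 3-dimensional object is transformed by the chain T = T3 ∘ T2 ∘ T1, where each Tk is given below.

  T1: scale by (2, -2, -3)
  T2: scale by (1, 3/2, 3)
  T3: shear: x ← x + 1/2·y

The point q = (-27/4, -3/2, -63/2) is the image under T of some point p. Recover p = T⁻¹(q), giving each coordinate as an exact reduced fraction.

p = (-3, 1/2, 7/2)

T1 = [2 0 0 0; 0 -2 0 0; 0 0 -3 0; 0 0 0 1]
T2·T1 = [2 0 0 0; 0 -3 0 0; 0 0 -9 0; 0 0 0 1]
T3·…·T1 = [2 -3/2 0 0; 0 -3 0 0; 0 0 -9 0; 0 0 0 1]
det M = 54; M⁻¹ = [1/2 -1/4 0 0; 0 -1/3 0 0; 0 0 -1/9 0; 0 0 0 1]
M⁻¹ · (-27/4, -3/2, -63/2)ᵀ = (-3, 1/2, 7/2)ᵀ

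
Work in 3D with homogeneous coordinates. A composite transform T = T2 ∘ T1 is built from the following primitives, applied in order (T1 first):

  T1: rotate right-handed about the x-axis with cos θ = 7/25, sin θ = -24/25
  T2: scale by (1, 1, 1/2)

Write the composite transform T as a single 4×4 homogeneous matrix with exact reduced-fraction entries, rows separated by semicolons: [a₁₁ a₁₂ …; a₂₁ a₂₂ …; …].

T = [1 0 0 0; 0 7/25 24/25 0; 0 -12/25 7/50 0; 0 0 0 1]

T1 = [1 0 0 0; 0 7/25 24/25 0; 0 -24/25 7/25 0; 0 0 0 1]
T2·T1 = [1 0 0 0; 0 7/25 24/25 0; 0 -12/25 7/50 0; 0 0 0 1]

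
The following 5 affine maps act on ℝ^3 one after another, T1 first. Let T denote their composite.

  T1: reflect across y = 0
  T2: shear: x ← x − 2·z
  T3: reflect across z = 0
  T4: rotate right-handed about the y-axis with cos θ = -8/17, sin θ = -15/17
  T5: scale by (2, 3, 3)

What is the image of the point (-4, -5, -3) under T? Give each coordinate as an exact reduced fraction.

T1 reflect across y = 0: (-4, -5, -3) → (-4, 5, -3)
T2 shear: x ← x − 2·z: (-4, 5, -3) → (2, 5, -3)
T3 reflect across z = 0: (2, 5, -3) → (2, 5, 3)
T4 rotate right-handed about the y-axis with cos θ = -8/17, sin θ = -15/17: (2, 5, 3) → (-61/17, 5, 6/17)
T5 scale by (2, 3, 3): (-61/17, 5, 6/17) → (-122/17, 15, 18/17)

T(p) = (-122/17, 15, 18/17)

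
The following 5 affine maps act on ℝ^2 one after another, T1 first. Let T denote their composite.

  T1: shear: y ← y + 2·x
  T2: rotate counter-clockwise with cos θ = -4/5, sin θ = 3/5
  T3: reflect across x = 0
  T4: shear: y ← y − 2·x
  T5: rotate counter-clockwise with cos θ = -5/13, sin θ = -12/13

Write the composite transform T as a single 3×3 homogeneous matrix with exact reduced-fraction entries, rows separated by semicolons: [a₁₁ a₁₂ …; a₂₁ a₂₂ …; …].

T1 = [1 0 0; 2 1 0; 0 0 1]
T2·T1 = [-2 -3/5 0; -1 -4/5 0; 0 0 1]
T3·…·T1 = [2 3/5 0; -1 -4/5 0; 0 0 1]
T4·…·T1 = [2 3/5 0; -5 -2 0; 0 0 1]
T5·…·T1 = [-70/13 -27/13 0; 1/13 14/65 0; 0 0 1]

T = [-70/13 -27/13 0; 1/13 14/65 0; 0 0 1]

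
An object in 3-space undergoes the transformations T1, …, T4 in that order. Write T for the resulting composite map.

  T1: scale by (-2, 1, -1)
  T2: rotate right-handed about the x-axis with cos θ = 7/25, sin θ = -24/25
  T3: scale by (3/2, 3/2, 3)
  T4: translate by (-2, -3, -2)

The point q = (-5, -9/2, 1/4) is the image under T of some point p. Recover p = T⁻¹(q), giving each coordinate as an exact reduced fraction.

T1 = [-2 0 0 0; 0 1 0 0; 0 0 -1 0; 0 0 0 1]
T2·T1 = [-2 0 0 0; 0 7/25 -24/25 0; 0 -24/25 -7/25 0; 0 0 0 1]
T3·…·T1 = [-3 0 0 0; 0 21/50 -36/25 0; 0 -72/25 -21/25 0; 0 0 0 1]
T4·…·T1 = [-3 0 0 -2; 0 21/50 -36/25 -3; 0 -72/25 -21/25 -2; 0 0 0 1]
det M = 27/2; M⁻¹ = [-1/3 0 0 -2/3; 0 14/75 -8/25 -2/25; 0 -16/25 -7/75 -158/75; 0 0 0 1]
M⁻¹ · (-5, -9/2, 1/4)ᵀ = (1, -1, 3/4)ᵀ

p = (1, -1, 3/4)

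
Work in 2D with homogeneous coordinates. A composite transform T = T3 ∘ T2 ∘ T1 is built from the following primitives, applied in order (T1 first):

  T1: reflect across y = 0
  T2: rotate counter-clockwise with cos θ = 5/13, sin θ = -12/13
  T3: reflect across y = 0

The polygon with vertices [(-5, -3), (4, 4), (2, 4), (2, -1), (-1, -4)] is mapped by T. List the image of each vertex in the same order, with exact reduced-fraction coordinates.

T1 reflect across y = 0: (-5, -3) → (-5, 3); (4, 4) → (4, -4); (2, 4) → (2, -4); (2, -1) → (2, 1); (-1, -4) → (-1, 4)
T2 rotate counter-clockwise with cos θ = 5/13, sin θ = -12/13: (-5, 3) → (11/13, 75/13); (4, -4) → (-28/13, -68/13); (2, -4) → (-38/13, -44/13); (2, 1) → (22/13, -19/13); (-1, 4) → (43/13, 32/13)
T3 reflect across y = 0: (11/13, 75/13) → (11/13, -75/13); (-28/13, -68/13) → (-28/13, 68/13); (-38/13, -44/13) → (-38/13, 44/13); (22/13, -19/13) → (22/13, 19/13); (43/13, 32/13) → (43/13, -32/13)

image vertices: (11/13, -75/13), (-28/13, 68/13), (-38/13, 44/13), (22/13, 19/13), (43/13, -32/13)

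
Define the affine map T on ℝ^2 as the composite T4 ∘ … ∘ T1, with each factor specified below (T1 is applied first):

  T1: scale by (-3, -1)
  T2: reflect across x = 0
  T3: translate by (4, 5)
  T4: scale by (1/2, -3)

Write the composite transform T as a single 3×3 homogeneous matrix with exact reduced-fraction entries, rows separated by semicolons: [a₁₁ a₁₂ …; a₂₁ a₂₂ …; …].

T = [3/2 0 2; 0 3 -15; 0 0 1]

T1 = [-3 0 0; 0 -1 0; 0 0 1]
T2·T1 = [3 0 0; 0 -1 0; 0 0 1]
T3·…·T1 = [3 0 4; 0 -1 5; 0 0 1]
T4·…·T1 = [3/2 0 2; 0 3 -15; 0 0 1]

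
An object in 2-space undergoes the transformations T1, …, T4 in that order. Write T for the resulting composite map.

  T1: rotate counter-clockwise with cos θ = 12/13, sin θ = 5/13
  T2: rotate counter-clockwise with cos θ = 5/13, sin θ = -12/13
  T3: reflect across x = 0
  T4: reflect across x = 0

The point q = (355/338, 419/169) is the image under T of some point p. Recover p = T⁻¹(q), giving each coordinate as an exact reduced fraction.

p = (-1, 5/2)

T1 = [12/13 -5/13 0; 5/13 12/13 0; 0 0 1]
T2·T1 = [120/169 119/169 0; -119/169 120/169 0; 0 0 1]
T3·…·T1 = [-120/169 -119/169 0; -119/169 120/169 0; 0 0 1]
T4·…·T1 = [120/169 119/169 0; -119/169 120/169 0; 0 0 1]
det M = 1; M⁻¹ = [120/169 -119/169 0; 119/169 120/169 0; 0 0 1]
M⁻¹ · (355/338, 419/169)ᵀ = (-1, 5/2)ᵀ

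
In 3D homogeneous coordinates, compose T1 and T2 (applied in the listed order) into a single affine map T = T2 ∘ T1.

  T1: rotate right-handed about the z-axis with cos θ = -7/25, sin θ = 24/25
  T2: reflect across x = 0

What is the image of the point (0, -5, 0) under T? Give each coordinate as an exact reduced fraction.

T1 rotate right-handed about the z-axis with cos θ = -7/25, sin θ = 24/25: (0, -5, 0) → (24/5, 7/5, 0)
T2 reflect across x = 0: (24/5, 7/5, 0) → (-24/5, 7/5, 0)

T(p) = (-24/5, 7/5, 0)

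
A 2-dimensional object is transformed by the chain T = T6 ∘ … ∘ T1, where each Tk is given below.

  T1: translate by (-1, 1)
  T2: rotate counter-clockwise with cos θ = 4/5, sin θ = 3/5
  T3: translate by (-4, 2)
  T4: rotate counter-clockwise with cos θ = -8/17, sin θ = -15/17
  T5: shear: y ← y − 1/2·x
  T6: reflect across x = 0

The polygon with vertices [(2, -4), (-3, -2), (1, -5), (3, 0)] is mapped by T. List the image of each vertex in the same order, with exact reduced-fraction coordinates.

T1 translate by (-1, 1): (2, -4) → (1, -3); (-3, -2) → (-4, -1); (1, -5) → (0, -4); (3, 0) → (2, 1)
T2 rotate counter-clockwise with cos θ = 4/5, sin θ = 3/5: (1, -3) → (13/5, -9/5); (-4, -1) → (-13/5, -16/5); (0, -4) → (12/5, -16/5); (2, 1) → (1, 2)
T3 translate by (-4, 2): (13/5, -9/5) → (-7/5, 1/5); (-13/5, -16/5) → (-33/5, -6/5); (12/5, -16/5) → (-8/5, -6/5); (1, 2) → (-3, 4)
T4 rotate counter-clockwise with cos θ = -8/17, sin θ = -15/17: (-7/5, 1/5) → (71/85, 97/85); (-33/5, -6/5) → (174/85, 543/85); (-8/5, -6/5) → (-26/85, 168/85); (-3, 4) → (84/17, 13/17)
T5 shear: y ← y − 1/2·x: (71/85, 97/85) → (71/85, 123/170); (174/85, 543/85) → (174/85, 456/85); (-26/85, 168/85) → (-26/85, 181/85); (84/17, 13/17) → (84/17, -29/17)
T6 reflect across x = 0: (71/85, 123/170) → (-71/85, 123/170); (174/85, 456/85) → (-174/85, 456/85); (-26/85, 181/85) → (26/85, 181/85); (84/17, -29/17) → (-84/17, -29/17)

image vertices: (-71/85, 123/170), (-174/85, 456/85), (26/85, 181/85), (-84/17, -29/17)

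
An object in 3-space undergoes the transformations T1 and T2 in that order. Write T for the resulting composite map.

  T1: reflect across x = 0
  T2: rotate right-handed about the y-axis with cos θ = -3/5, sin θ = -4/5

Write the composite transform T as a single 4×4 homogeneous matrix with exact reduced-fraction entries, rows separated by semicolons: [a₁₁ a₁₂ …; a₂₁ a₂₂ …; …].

T = [3/5 0 -4/5 0; 0 1 0 0; -4/5 0 -3/5 0; 0 0 0 1]

T1 = [-1 0 0 0; 0 1 0 0; 0 0 1 0; 0 0 0 1]
T2·T1 = [3/5 0 -4/5 0; 0 1 0 0; -4/5 0 -3/5 0; 0 0 0 1]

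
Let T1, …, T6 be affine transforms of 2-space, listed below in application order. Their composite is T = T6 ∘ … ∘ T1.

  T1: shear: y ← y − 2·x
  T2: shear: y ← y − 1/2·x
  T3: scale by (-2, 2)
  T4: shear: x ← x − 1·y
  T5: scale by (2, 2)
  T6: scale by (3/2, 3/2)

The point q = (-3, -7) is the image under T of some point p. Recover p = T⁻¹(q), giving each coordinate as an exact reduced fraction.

p = (5/3, 3)

T1 = [1 0 0; -2 1 0; 0 0 1]
T2·T1 = [1 0 0; -5/2 1 0; 0 0 1]
T3·…·T1 = [-2 0 0; -5 2 0; 0 0 1]
T4·…·T1 = [3 -2 0; -5 2 0; 0 0 1]
T5·…·T1 = [6 -4 0; -10 4 0; 0 0 1]
T6·…·T1 = [9 -6 0; -15 6 0; 0 0 1]
det M = -36; M⁻¹ = [-1/6 -1/6 0; -5/12 -1/4 0; 0 0 1]
M⁻¹ · (-3, -7)ᵀ = (5/3, 3)ᵀ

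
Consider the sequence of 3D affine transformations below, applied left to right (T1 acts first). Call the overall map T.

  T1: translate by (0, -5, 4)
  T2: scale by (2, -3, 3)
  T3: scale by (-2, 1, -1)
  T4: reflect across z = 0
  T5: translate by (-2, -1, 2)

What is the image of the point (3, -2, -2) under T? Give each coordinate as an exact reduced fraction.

T1 translate by (0, -5, 4): (3, -2, -2) → (3, -7, 2)
T2 scale by (2, -3, 3): (3, -7, 2) → (6, 21, 6)
T3 scale by (-2, 1, -1): (6, 21, 6) → (-12, 21, -6)
T4 reflect across z = 0: (-12, 21, -6) → (-12, 21, 6)
T5 translate by (-2, -1, 2): (-12, 21, 6) → (-14, 20, 8)

T(p) = (-14, 20, 8)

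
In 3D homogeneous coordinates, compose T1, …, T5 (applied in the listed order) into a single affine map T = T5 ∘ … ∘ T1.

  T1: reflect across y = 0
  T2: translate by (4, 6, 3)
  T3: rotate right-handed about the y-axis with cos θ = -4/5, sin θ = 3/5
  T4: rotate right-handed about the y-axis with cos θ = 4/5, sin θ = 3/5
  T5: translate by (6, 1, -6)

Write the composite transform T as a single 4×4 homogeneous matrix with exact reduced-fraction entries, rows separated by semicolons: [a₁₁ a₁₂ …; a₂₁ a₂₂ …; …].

T = [-1 0 0 2; 0 -1 0 7; 0 0 -1 -9; 0 0 0 1]

T1 = [1 0 0 0; 0 -1 0 0; 0 0 1 0; 0 0 0 1]
T2·T1 = [1 0 0 4; 0 -1 0 6; 0 0 1 3; 0 0 0 1]
T3·…·T1 = [-4/5 0 3/5 -7/5; 0 -1 0 6; -3/5 0 -4/5 -24/5; 0 0 0 1]
T4·…·T1 = [-1 0 0 -4; 0 -1 0 6; 0 0 -1 -3; 0 0 0 1]
T5·…·T1 = [-1 0 0 2; 0 -1 0 7; 0 0 -1 -9; 0 0 0 1]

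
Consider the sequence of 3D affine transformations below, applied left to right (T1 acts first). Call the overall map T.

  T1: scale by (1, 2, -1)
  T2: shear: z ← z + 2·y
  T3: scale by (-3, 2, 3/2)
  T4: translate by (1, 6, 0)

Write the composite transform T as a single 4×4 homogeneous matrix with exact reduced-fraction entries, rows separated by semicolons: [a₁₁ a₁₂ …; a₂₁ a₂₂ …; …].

T1 = [1 0 0 0; 0 2 0 0; 0 0 -1 0; 0 0 0 1]
T2·T1 = [1 0 0 0; 0 2 0 0; 0 4 -1 0; 0 0 0 1]
T3·…·T1 = [-3 0 0 0; 0 4 0 0; 0 6 -3/2 0; 0 0 0 1]
T4·…·T1 = [-3 0 0 1; 0 4 0 6; 0 6 -3/2 0; 0 0 0 1]

T = [-3 0 0 1; 0 4 0 6; 0 6 -3/2 0; 0 0 0 1]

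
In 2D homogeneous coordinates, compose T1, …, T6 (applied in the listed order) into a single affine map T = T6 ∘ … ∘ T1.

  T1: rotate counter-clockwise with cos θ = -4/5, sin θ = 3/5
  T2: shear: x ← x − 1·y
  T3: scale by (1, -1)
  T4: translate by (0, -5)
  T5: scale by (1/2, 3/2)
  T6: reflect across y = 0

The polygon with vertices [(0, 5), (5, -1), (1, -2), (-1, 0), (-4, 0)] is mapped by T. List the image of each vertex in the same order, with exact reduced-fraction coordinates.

T1 rotate counter-clockwise with cos θ = -4/5, sin θ = 3/5: (0, 5) → (-3, -4); (5, -1) → (-17/5, 19/5); (1, -2) → (2/5, 11/5); (-1, 0) → (4/5, -3/5); (-4, 0) → (16/5, -12/5)
T2 shear: x ← x − 1·y: (-3, -4) → (1, -4); (-17/5, 19/5) → (-36/5, 19/5); (2/5, 11/5) → (-9/5, 11/5); (4/5, -3/5) → (7/5, -3/5); (16/5, -12/5) → (28/5, -12/5)
T3 scale by (1, -1): (1, -4) → (1, 4); (-36/5, 19/5) → (-36/5, -19/5); (-9/5, 11/5) → (-9/5, -11/5); (7/5, -3/5) → (7/5, 3/5); (28/5, -12/5) → (28/5, 12/5)
T4 translate by (0, -5): (1, 4) → (1, -1); (-36/5, -19/5) → (-36/5, -44/5); (-9/5, -11/5) → (-9/5, -36/5); (7/5, 3/5) → (7/5, -22/5); (28/5, 12/5) → (28/5, -13/5)
T5 scale by (1/2, 3/2): (1, -1) → (1/2, -3/2); (-36/5, -44/5) → (-18/5, -66/5); (-9/5, -36/5) → (-9/10, -54/5); (7/5, -22/5) → (7/10, -33/5); (28/5, -13/5) → (14/5, -39/10)
T6 reflect across y = 0: (1/2, -3/2) → (1/2, 3/2); (-18/5, -66/5) → (-18/5, 66/5); (-9/10, -54/5) → (-9/10, 54/5); (7/10, -33/5) → (7/10, 33/5); (14/5, -39/10) → (14/5, 39/10)

image vertices: (1/2, 3/2), (-18/5, 66/5), (-9/10, 54/5), (7/10, 33/5), (14/5, 39/10)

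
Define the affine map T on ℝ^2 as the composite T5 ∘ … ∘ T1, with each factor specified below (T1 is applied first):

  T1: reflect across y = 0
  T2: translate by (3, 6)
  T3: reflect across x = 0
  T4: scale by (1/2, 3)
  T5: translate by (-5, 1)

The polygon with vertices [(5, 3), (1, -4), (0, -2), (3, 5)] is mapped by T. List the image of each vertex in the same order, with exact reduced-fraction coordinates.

image vertices: (-9, 10), (-7, 31), (-13/2, 25), (-8, 4)

T1 reflect across y = 0: (5, 3) → (5, -3); (1, -4) → (1, 4); (0, -2) → (0, 2); (3, 5) → (3, -5)
T2 translate by (3, 6): (5, -3) → (8, 3); (1, 4) → (4, 10); (0, 2) → (3, 8); (3, -5) → (6, 1)
T3 reflect across x = 0: (8, 3) → (-8, 3); (4, 10) → (-4, 10); (3, 8) → (-3, 8); (6, 1) → (-6, 1)
T4 scale by (1/2, 3): (-8, 3) → (-4, 9); (-4, 10) → (-2, 30); (-3, 8) → (-3/2, 24); (-6, 1) → (-3, 3)
T5 translate by (-5, 1): (-4, 9) → (-9, 10); (-2, 30) → (-7, 31); (-3/2, 24) → (-13/2, 25); (-3, 3) → (-8, 4)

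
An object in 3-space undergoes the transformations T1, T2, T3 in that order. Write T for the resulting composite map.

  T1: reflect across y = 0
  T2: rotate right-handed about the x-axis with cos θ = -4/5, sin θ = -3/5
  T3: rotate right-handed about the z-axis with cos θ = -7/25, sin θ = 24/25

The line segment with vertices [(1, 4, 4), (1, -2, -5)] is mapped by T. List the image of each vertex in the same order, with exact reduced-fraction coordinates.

image vertices: (-707/125, -76/125, -4/5), (517/125, 281/125, 14/5)

T1 reflect across y = 0: (1, 4, 4) → (1, -4, 4); (1, -2, -5) → (1, 2, -5)
T2 rotate right-handed about the x-axis with cos θ = -4/5, sin θ = -3/5: (1, -4, 4) → (1, 28/5, -4/5); (1, 2, -5) → (1, -23/5, 14/5)
T3 rotate right-handed about the z-axis with cos θ = -7/25, sin θ = 24/25: (1, 28/5, -4/5) → (-707/125, -76/125, -4/5); (1, -23/5, 14/5) → (517/125, 281/125, 14/5)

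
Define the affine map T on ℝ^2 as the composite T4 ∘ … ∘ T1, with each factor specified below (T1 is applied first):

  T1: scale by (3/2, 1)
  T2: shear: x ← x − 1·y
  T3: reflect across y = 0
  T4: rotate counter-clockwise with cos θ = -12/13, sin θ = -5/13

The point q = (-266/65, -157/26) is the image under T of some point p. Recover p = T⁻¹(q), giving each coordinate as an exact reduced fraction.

T1 = [3/2 0 0; 0 1 0; 0 0 1]
T2·T1 = [3/2 -1 0; 0 1 0; 0 0 1]
T3·…·T1 = [3/2 -1 0; 0 -1 0; 0 0 1]
T4·…·T1 = [-18/13 7/13 0; -15/26 17/13 0; 0 0 1]
det M = -3/2; M⁻¹ = [-34/39 14/39 0; -5/13 12/13 0; 0 0 1]
M⁻¹ · (-266/65, -157/26)ᵀ = (7/5, -4)ᵀ

p = (7/5, -4)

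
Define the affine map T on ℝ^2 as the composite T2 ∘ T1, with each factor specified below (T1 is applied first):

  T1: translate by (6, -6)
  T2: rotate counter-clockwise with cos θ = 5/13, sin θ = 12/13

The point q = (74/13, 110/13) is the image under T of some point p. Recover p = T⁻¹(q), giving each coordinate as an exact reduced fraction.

p = (4, 4)

T1 = [1 0 6; 0 1 -6; 0 0 1]
T2·T1 = [5/13 -12/13 102/13; 12/13 5/13 42/13; 0 0 1]
det M = 1; M⁻¹ = [5/13 12/13 -6; -12/13 5/13 6; 0 0 1]
M⁻¹ · (74/13, 110/13)ᵀ = (4, 4)ᵀ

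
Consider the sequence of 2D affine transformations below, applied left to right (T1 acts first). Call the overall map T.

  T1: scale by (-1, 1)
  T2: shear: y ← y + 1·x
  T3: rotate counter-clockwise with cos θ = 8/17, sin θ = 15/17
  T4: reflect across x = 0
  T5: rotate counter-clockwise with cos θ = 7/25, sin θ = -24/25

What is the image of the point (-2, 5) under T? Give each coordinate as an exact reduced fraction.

T1 scale by (-1, 1): (-2, 5) → (2, 5)
T2 shear: y ← y + 1·x: (2, 5) → (2, 7)
T3 rotate counter-clockwise with cos θ = 8/17, sin θ = 15/17: (2, 7) → (-89/17, 86/17)
T4 reflect across x = 0: (-89/17, 86/17) → (89/17, 86/17)
T5 rotate counter-clockwise with cos θ = 7/25, sin θ = -24/25: (89/17, 86/17) → (2687/425, -1534/425)

T(p) = (2687/425, -1534/425)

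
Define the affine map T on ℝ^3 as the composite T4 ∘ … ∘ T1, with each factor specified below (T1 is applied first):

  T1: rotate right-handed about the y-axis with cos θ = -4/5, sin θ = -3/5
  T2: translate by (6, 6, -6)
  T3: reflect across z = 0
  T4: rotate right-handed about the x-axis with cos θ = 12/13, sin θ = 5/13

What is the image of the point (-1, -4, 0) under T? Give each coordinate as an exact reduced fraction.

T(p) = (34/5, -9/13, 446/65)

T1 rotate right-handed about the y-axis with cos θ = -4/5, sin θ = -3/5: (-1, -4, 0) → (4/5, -4, -3/5)
T2 translate by (6, 6, -6): (4/5, -4, -3/5) → (34/5, 2, -33/5)
T3 reflect across z = 0: (34/5, 2, -33/5) → (34/5, 2, 33/5)
T4 rotate right-handed about the x-axis with cos θ = 12/13, sin θ = 5/13: (34/5, 2, 33/5) → (34/5, -9/13, 446/65)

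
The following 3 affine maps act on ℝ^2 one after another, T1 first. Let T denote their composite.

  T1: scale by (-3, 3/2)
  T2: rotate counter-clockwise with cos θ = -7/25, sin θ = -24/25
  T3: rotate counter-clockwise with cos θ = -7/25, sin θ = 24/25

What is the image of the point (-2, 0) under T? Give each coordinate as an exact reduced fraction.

T1 scale by (-3, 3/2): (-2, 0) → (6, 0)
T2 rotate counter-clockwise with cos θ = -7/25, sin θ = -24/25: (6, 0) → (-42/25, -144/25)
T3 rotate counter-clockwise with cos θ = -7/25, sin θ = 24/25: (-42/25, -144/25) → (6, 0)

T(p) = (6, 0)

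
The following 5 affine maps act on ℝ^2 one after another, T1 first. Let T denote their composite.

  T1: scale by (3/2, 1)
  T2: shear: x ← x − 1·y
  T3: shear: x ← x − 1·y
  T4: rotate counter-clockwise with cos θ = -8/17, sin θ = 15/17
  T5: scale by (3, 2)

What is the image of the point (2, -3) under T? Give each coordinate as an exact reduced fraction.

T(p) = (-81/17, 318/17)

T1 scale by (3/2, 1): (2, -3) → (3, -3)
T2 shear: x ← x − 1·y: (3, -3) → (6, -3)
T3 shear: x ← x − 1·y: (6, -3) → (9, -3)
T4 rotate counter-clockwise with cos θ = -8/17, sin θ = 15/17: (9, -3) → (-27/17, 159/17)
T5 scale by (3, 2): (-27/17, 159/17) → (-81/17, 318/17)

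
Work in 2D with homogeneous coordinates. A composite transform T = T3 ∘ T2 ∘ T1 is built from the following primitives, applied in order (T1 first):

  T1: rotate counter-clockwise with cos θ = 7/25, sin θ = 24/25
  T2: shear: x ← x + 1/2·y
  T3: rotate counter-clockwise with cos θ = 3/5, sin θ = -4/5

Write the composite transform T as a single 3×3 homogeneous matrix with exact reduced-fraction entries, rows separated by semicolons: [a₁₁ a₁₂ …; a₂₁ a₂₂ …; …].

T = [153/125 -67/250 0; -4/125 103/125 0; 0 0 1]

T1 = [7/25 -24/25 0; 24/25 7/25 0; 0 0 1]
T2·T1 = [19/25 -41/50 0; 24/25 7/25 0; 0 0 1]
T3·…·T1 = [153/125 -67/250 0; -4/125 103/125 0; 0 0 1]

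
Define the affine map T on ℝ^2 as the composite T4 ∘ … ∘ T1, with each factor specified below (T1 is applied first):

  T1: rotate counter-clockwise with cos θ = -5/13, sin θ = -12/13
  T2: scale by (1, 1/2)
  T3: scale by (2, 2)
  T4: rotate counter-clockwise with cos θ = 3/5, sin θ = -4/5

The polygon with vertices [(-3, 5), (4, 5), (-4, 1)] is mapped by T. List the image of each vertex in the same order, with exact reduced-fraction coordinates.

image vertices: (38/5, -567/65), (-4/5, -539/65), (28/5, -127/65)

T1 rotate counter-clockwise with cos θ = -5/13, sin θ = -12/13: (-3, 5) → (75/13, 11/13); (4, 5) → (40/13, -73/13); (-4, 1) → (32/13, 43/13)
T2 scale by (1, 1/2): (75/13, 11/13) → (75/13, 11/26); (40/13, -73/13) → (40/13, -73/26); (32/13, 43/13) → (32/13, 43/26)
T3 scale by (2, 2): (75/13, 11/26) → (150/13, 11/13); (40/13, -73/26) → (80/13, -73/13); (32/13, 43/26) → (64/13, 43/13)
T4 rotate counter-clockwise with cos θ = 3/5, sin θ = -4/5: (150/13, 11/13) → (38/5, -567/65); (80/13, -73/13) → (-4/5, -539/65); (64/13, 43/13) → (28/5, -127/65)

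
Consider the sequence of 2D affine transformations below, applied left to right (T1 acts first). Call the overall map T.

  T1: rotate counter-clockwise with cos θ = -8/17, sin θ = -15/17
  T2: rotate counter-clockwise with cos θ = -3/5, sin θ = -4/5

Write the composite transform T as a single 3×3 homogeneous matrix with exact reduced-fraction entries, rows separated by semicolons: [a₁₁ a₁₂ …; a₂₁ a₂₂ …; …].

T = [-36/85 -77/85 0; 77/85 -36/85 0; 0 0 1]

T1 = [-8/17 15/17 0; -15/17 -8/17 0; 0 0 1]
T2·T1 = [-36/85 -77/85 0; 77/85 -36/85 0; 0 0 1]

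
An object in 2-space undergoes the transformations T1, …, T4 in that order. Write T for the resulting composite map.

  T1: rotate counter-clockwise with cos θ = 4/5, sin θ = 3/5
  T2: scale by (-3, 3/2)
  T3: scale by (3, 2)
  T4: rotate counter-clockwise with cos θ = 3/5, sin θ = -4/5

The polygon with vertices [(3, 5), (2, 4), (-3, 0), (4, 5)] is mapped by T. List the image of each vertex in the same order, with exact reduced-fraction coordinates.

T1 rotate counter-clockwise with cos θ = 4/5, sin θ = 3/5: (3, 5) → (-3/5, 29/5); (2, 4) → (-4/5, 22/5); (-3, 0) → (-12/5, -9/5); (4, 5) → (1/5, 32/5)
T2 scale by (-3, 3/2): (-3/5, 29/5) → (9/5, 87/10); (-4/5, 22/5) → (12/5, 33/5); (-12/5, -9/5) → (36/5, -27/10); (1/5, 32/5) → (-3/5, 48/5)
T3 scale by (3, 2): (9/5, 87/10) → (27/5, 87/5); (12/5, 33/5) → (36/5, 66/5); (36/5, -27/10) → (108/5, -27/5); (-3/5, 48/5) → (-9/5, 96/5)
T4 rotate counter-clockwise with cos θ = 3/5, sin θ = -4/5: (27/5, 87/5) → (429/25, 153/25); (36/5, 66/5) → (372/25, 54/25); (108/5, -27/5) → (216/25, -513/25); (-9/5, 96/5) → (357/25, 324/25)

image vertices: (429/25, 153/25), (372/25, 54/25), (216/25, -513/25), (357/25, 324/25)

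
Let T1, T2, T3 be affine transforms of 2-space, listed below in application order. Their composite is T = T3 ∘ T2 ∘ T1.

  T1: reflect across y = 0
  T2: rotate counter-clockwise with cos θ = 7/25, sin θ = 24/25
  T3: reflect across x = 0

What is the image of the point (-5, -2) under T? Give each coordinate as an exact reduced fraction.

T1 reflect across y = 0: (-5, -2) → (-5, 2)
T2 rotate counter-clockwise with cos θ = 7/25, sin θ = 24/25: (-5, 2) → (-83/25, -106/25)
T3 reflect across x = 0: (-83/25, -106/25) → (83/25, -106/25)

T(p) = (83/25, -106/25)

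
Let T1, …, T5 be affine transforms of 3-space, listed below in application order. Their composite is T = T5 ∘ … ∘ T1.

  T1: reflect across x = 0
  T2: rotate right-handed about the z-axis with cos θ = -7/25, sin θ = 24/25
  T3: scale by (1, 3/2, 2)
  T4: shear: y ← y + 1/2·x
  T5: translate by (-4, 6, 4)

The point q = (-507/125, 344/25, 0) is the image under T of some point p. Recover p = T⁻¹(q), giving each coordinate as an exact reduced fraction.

T1 = [-1 0 0 0; 0 1 0 0; 0 0 1 0; 0 0 0 1]
T2·T1 = [7/25 -24/25 0 0; -24/25 -7/25 0 0; 0 0 1 0; 0 0 0 1]
T3·…·T1 = [7/25 -24/25 0 0; -36/25 -21/50 0 0; 0 0 2 0; 0 0 0 1]
T4·…·T1 = [7/25 -24/25 0 0; -13/10 -9/10 0 0; 0 0 2 0; 0 0 0 1]
T5·…·T1 = [7/25 -24/25 0 -4; -13/10 -9/10 0 6; 0 0 2 4; 0 0 0 1]
det M = -3; M⁻¹ = [3/5 -16/25 0 156/25; -13/15 -14/75 0 -176/75; 0 0 1/2 -2; 0 0 0 1]
M⁻¹ · (-507/125, 344/25, 0)ᵀ = (-5, -7/5, -2)ᵀ

p = (-5, -7/5, -2)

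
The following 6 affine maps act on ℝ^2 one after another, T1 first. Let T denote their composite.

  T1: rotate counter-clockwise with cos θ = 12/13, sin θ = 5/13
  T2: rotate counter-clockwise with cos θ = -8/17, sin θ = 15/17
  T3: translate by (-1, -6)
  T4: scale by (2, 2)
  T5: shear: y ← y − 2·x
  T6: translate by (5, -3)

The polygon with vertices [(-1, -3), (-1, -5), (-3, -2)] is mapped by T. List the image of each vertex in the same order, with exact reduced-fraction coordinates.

T1 rotate counter-clockwise with cos θ = 12/13, sin θ = 5/13: (-1, -3) → (3/13, -41/13); (-1, -5) → (1, -5); (-3, -2) → (-2, -3)
T2 rotate counter-clockwise with cos θ = -8/17, sin θ = 15/17: (3/13, -41/13) → (591/221, 373/221); (1, -5) → (67/17, 55/17); (-2, -3) → (61/17, -6/17)
T3 translate by (-1, -6): (591/221, 373/221) → (370/221, -953/221); (67/17, 55/17) → (50/17, -47/17); (61/17, -6/17) → (44/17, -108/17)
T4 scale by (2, 2): (370/221, -953/221) → (740/221, -1906/221); (50/17, -47/17) → (100/17, -94/17); (44/17, -108/17) → (88/17, -216/17)
T5 shear: y ← y − 2·x: (740/221, -1906/221) → (740/221, -3386/221); (100/17, -94/17) → (100/17, -294/17); (88/17, -216/17) → (88/17, -392/17)
T6 translate by (5, -3): (740/221, -3386/221) → (1845/221, -4049/221); (100/17, -294/17) → (185/17, -345/17); (88/17, -392/17) → (173/17, -443/17)

image vertices: (1845/221, -4049/221), (185/17, -345/17), (173/17, -443/17)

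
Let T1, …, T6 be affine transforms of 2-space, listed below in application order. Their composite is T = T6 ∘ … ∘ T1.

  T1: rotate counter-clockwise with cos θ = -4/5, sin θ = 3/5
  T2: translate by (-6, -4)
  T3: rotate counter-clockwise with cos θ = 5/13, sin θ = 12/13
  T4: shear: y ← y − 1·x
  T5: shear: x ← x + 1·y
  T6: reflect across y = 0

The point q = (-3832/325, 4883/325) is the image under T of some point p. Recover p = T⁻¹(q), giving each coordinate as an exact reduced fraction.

p = (4/5, 5)

T1 = [-4/5 -3/5 0; 3/5 -4/5 0; 0 0 1]
T2·T1 = [-4/5 -3/5 -6; 3/5 -4/5 -4; 0 0 1]
T3·…·T1 = [-56/65 33/65 18/13; -33/65 -56/65 -92/13; 0 0 1]
T4·…·T1 = [-56/65 33/65 18/13; 23/65 -89/65 -110/13; 0 0 1]
T5·…·T1 = [-33/65 -56/65 -92/13; 23/65 -89/65 -110/13; 0 0 1]
T6·…·T1 = [-33/65 -56/65 -92/13; -23/65 89/65 110/13; 0 0 1]
det M = -1; M⁻¹ = [-89/65 -56/65 -12/5; -23/65 33/65 -34/5; 0 0 1]
M⁻¹ · (-3832/325, 4883/325)ᵀ = (4/5, 5)ᵀ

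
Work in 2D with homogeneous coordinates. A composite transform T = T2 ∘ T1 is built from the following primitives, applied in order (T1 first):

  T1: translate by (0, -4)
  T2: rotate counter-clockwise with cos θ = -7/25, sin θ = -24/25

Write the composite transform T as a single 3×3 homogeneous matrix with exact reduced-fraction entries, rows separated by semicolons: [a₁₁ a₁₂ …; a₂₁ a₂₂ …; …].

T = [-7/25 24/25 -96/25; -24/25 -7/25 28/25; 0 0 1]

T1 = [1 0 0; 0 1 -4; 0 0 1]
T2·T1 = [-7/25 24/25 -96/25; -24/25 -7/25 28/25; 0 0 1]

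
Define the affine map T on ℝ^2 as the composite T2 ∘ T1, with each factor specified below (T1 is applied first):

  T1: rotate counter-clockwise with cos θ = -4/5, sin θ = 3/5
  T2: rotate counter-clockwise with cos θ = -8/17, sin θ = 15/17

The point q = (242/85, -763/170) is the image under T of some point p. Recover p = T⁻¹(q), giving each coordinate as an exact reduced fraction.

p = (4, 7/2)

T1 = [-4/5 -3/5 0; 3/5 -4/5 0; 0 0 1]
T2·T1 = [-13/85 84/85 0; -84/85 -13/85 0; 0 0 1]
det M = 1; M⁻¹ = [-13/85 -84/85 0; 84/85 -13/85 0; 0 0 1]
M⁻¹ · (242/85, -763/170)ᵀ = (4, 7/2)ᵀ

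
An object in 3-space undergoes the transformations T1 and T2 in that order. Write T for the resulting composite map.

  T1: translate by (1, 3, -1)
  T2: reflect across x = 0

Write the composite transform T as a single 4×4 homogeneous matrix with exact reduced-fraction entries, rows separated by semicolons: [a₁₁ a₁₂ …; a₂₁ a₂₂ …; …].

T = [-1 0 0 -1; 0 1 0 3; 0 0 1 -1; 0 0 0 1]

T1 = [1 0 0 1; 0 1 0 3; 0 0 1 -1; 0 0 0 1]
T2·T1 = [-1 0 0 -1; 0 1 0 3; 0 0 1 -1; 0 0 0 1]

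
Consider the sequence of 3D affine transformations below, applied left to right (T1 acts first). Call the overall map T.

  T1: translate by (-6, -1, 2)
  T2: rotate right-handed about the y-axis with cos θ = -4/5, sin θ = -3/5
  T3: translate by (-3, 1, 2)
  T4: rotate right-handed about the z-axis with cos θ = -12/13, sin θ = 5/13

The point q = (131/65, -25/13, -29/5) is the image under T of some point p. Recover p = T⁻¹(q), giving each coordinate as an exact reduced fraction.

p = (1, 1, 4)

T1 = [1 0 0 -6; 0 1 0 -1; 0 0 1 2; 0 0 0 1]
T2·T1 = [-4/5 0 -3/5 18/5; 0 1 0 -1; 3/5 0 -4/5 -26/5; 0 0 0 1]
T3·…·T1 = [-4/5 0 -3/5 3/5; 0 1 0 0; 3/5 0 -4/5 -16/5; 0 0 0 1]
T4·…·T1 = [48/65 -5/13 36/65 -36/65; -4/13 -12/13 -3/13 3/13; 3/5 0 -4/5 -16/5; 0 0 0 1]
det M = 1; M⁻¹ = [48/65 -4/13 3/5 12/5; -5/13 -12/13 0 0; 36/65 -3/13 -4/5 -11/5; 0 0 0 1]
M⁻¹ · (131/65, -25/13, -29/5)ᵀ = (1, 1, 4)ᵀ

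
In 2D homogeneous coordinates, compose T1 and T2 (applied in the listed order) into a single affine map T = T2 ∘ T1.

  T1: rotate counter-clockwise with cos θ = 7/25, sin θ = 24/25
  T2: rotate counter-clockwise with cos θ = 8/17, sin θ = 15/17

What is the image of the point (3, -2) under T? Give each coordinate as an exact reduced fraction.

T(p) = (-318/425, 1499/425)

T1 rotate counter-clockwise with cos θ = 7/25, sin θ = 24/25: (3, -2) → (69/25, 58/25)
T2 rotate counter-clockwise with cos θ = 8/17, sin θ = 15/17: (69/25, 58/25) → (-318/425, 1499/425)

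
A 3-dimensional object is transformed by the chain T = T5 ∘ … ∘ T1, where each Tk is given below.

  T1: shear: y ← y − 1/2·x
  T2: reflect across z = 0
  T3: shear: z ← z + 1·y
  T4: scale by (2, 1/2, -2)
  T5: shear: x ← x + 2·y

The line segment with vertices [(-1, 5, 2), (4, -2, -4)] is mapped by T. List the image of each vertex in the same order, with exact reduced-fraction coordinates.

image vertices: (7/2, 11/4, -7), (4, -2, 0)

T1 shear: y ← y − 1/2·x: (-1, 5, 2) → (-1, 11/2, 2); (4, -2, -4) → (4, -4, -4)
T2 reflect across z = 0: (-1, 11/2, 2) → (-1, 11/2, -2); (4, -4, -4) → (4, -4, 4)
T3 shear: z ← z + 1·y: (-1, 11/2, -2) → (-1, 11/2, 7/2); (4, -4, 4) → (4, -4, 0)
T4 scale by (2, 1/2, -2): (-1, 11/2, 7/2) → (-2, 11/4, -7); (4, -4, 0) → (8, -2, 0)
T5 shear: x ← x + 2·y: (-2, 11/4, -7) → (7/2, 11/4, -7); (8, -2, 0) → (4, -2, 0)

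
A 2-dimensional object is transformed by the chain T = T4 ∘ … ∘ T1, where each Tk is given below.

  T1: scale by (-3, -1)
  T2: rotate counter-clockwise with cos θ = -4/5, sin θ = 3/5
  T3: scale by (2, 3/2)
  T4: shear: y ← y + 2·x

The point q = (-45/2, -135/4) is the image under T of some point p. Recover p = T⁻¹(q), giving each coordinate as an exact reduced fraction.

T1 = [-3 0 0; 0 -1 0; 0 0 1]
T2·T1 = [12/5 3/5 0; -9/5 4/5 0; 0 0 1]
T3·…·T1 = [24/5 6/5 0; -27/10 6/5 0; 0 0 1]
T4·…·T1 = [24/5 6/5 0; 69/10 18/5 0; 0 0 1]
det M = 9; M⁻¹ = [2/5 -2/15 0; -23/30 8/15 0; 0 0 1]
M⁻¹ · (-45/2, -135/4)ᵀ = (-9/2, -3/4)ᵀ

p = (-9/2, -3/4)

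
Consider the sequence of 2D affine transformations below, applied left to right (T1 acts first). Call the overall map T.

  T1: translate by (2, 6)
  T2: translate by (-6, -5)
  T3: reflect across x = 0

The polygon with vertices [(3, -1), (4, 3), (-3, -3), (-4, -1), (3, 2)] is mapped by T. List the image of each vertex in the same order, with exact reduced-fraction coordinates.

image vertices: (1, 0), (0, 4), (7, -2), (8, 0), (1, 3)

T1 translate by (2, 6): (3, -1) → (5, 5); (4, 3) → (6, 9); (-3, -3) → (-1, 3); (-4, -1) → (-2, 5); (3, 2) → (5, 8)
T2 translate by (-6, -5): (5, 5) → (-1, 0); (6, 9) → (0, 4); (-1, 3) → (-7, -2); (-2, 5) → (-8, 0); (5, 8) → (-1, 3)
T3 reflect across x = 0: (-1, 0) → (1, 0); (0, 4) → (0, 4); (-7, -2) → (7, -2); (-8, 0) → (8, 0); (-1, 3) → (1, 3)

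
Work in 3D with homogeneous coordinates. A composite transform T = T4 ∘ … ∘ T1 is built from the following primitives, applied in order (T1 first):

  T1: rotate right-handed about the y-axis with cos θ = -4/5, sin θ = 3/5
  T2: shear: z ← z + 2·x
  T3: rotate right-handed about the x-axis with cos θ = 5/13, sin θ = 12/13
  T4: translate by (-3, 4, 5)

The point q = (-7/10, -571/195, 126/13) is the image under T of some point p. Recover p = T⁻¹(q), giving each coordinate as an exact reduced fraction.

T1 = [-4/5 0 3/5 0; 0 1 0 0; -3/5 0 -4/5 0; 0 0 0 1]
T2·T1 = [-4/5 0 3/5 0; 0 1 0 0; -11/5 0 2/5 0; 0 0 0 1]
T3·…·T1 = [-4/5 0 3/5 0; 132/65 5/13 -24/65 0; -11/13 12/13 2/13 0; 0 0 0 1]
T4·…·T1 = [-4/5 0 3/5 -3; 132/65 5/13 -24/65 4; -11/13 12/13 2/13 5; 0 0 0 1]
det M = 1; M⁻¹ = [2/5 36/65 -3/13 9/65; 0 5/13 12/13 -80/13; 11/5 48/65 -4/13 337/65; 0 0 0 1]
M⁻¹ · (-7/10, -571/195, 126/13)ᵀ = (-4, 5/3, -3/2)ᵀ

p = (-4, 5/3, -3/2)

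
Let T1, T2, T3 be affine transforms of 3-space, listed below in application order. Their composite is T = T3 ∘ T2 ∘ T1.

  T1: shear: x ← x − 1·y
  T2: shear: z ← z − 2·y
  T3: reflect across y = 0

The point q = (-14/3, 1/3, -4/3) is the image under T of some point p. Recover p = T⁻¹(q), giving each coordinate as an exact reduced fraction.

T1 = [1 -1 0 0; 0 1 0 0; 0 0 1 0; 0 0 0 1]
T2·T1 = [1 -1 0 0; 0 1 0 0; 0 -2 1 0; 0 0 0 1]
T3·…·T1 = [1 -1 0 0; 0 -1 0 0; 0 -2 1 0; 0 0 0 1]
det M = -1; M⁻¹ = [1 -1 0 0; 0 -1 0 0; 0 -2 1 0; 0 0 0 1]
M⁻¹ · (-14/3, 1/3, -4/3)ᵀ = (-5, -1/3, -2)ᵀ

p = (-5, -1/3, -2)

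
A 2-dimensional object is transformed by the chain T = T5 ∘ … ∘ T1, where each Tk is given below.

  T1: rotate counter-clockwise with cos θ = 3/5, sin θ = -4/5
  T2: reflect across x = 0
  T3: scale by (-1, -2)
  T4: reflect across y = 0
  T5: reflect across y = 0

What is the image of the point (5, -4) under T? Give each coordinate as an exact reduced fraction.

T1 rotate counter-clockwise with cos θ = 3/5, sin θ = -4/5: (5, -4) → (-1/5, -32/5)
T2 reflect across x = 0: (-1/5, -32/5) → (1/5, -32/5)
T3 scale by (-1, -2): (1/5, -32/5) → (-1/5, 64/5)
T4 reflect across y = 0: (-1/5, 64/5) → (-1/5, -64/5)
T5 reflect across y = 0: (-1/5, -64/5) → (-1/5, 64/5)

T(p) = (-1/5, 64/5)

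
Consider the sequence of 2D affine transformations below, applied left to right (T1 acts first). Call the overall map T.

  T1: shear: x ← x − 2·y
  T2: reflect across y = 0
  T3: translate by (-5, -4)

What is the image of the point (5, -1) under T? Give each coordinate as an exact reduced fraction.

T1 shear: x ← x − 2·y: (5, -1) → (7, -1)
T2 reflect across y = 0: (7, -1) → (7, 1)
T3 translate by (-5, -4): (7, 1) → (2, -3)

T(p) = (2, -3)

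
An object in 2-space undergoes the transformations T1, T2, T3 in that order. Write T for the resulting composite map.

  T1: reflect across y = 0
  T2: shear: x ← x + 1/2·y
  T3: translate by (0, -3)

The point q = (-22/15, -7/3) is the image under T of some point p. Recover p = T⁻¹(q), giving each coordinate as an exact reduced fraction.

p = (-9/5, -2/3)

T1 = [1 0 0; 0 -1 0; 0 0 1]
T2·T1 = [1 -1/2 0; 0 -1 0; 0 0 1]
T3·…·T1 = [1 -1/2 0; 0 -1 -3; 0 0 1]
det M = -1; M⁻¹ = [1 -1/2 -3/2; 0 -1 -3; 0 0 1]
M⁻¹ · (-22/15, -7/3)ᵀ = (-9/5, -2/3)ᵀ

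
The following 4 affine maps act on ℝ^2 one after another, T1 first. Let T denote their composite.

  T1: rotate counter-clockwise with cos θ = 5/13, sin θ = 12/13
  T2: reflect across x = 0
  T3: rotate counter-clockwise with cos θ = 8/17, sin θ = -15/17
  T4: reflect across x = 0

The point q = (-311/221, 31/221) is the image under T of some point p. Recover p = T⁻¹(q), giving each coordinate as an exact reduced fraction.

T1 = [5/13 -12/13 0; 12/13 5/13 0; 0 0 1]
T2·T1 = [-5/13 12/13 0; 12/13 5/13 0; 0 0 1]
T3·…·T1 = [140/221 171/221 0; 171/221 -140/221 0; 0 0 1]
T4·…·T1 = [-140/221 -171/221 0; 171/221 -140/221 0; 0 0 1]
det M = 1; M⁻¹ = [-140/221 171/221 0; -171/221 -140/221 0; 0 0 1]
M⁻¹ · (-311/221, 31/221)ᵀ = (1, 1)ᵀ

p = (1, 1)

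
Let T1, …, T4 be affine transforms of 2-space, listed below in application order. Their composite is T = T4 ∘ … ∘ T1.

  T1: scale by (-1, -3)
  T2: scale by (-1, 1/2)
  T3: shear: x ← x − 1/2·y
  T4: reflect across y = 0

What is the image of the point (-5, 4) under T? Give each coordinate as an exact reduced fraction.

T1 scale by (-1, -3): (-5, 4) → (5, -12)
T2 scale by (-1, 1/2): (5, -12) → (-5, -6)
T3 shear: x ← x − 1/2·y: (-5, -6) → (-2, -6)
T4 reflect across y = 0: (-2, -6) → (-2, 6)

T(p) = (-2, 6)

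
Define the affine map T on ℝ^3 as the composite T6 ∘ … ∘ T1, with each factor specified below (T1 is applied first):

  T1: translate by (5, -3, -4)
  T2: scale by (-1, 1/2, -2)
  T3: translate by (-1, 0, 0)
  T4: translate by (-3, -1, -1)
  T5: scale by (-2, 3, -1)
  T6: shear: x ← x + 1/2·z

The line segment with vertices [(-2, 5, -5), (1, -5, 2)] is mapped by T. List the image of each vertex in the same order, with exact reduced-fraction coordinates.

T1 translate by (5, -3, -4): (-2, 5, -5) → (3, 2, -9); (1, -5, 2) → (6, -8, -2)
T2 scale by (-1, 1/2, -2): (3, 2, -9) → (-3, 1, 18); (6, -8, -2) → (-6, -4, 4)
T3 translate by (-1, 0, 0): (-3, 1, 18) → (-4, 1, 18); (-6, -4, 4) → (-7, -4, 4)
T4 translate by (-3, -1, -1): (-4, 1, 18) → (-7, 0, 17); (-7, -4, 4) → (-10, -5, 3)
T5 scale by (-2, 3, -1): (-7, 0, 17) → (14, 0, -17); (-10, -5, 3) → (20, -15, -3)
T6 shear: x ← x + 1/2·z: (14, 0, -17) → (11/2, 0, -17); (20, -15, -3) → (37/2, -15, -3)

image vertices: (11/2, 0, -17), (37/2, -15, -3)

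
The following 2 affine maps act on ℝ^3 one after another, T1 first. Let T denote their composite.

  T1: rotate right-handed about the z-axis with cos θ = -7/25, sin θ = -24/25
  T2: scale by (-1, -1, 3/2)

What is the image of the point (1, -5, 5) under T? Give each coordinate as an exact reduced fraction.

T1 rotate right-handed about the z-axis with cos θ = -7/25, sin θ = -24/25: (1, -5, 5) → (-127/25, 11/25, 5)
T2 scale by (-1, -1, 3/2): (-127/25, 11/25, 5) → (127/25, -11/25, 15/2)

T(p) = (127/25, -11/25, 15/2)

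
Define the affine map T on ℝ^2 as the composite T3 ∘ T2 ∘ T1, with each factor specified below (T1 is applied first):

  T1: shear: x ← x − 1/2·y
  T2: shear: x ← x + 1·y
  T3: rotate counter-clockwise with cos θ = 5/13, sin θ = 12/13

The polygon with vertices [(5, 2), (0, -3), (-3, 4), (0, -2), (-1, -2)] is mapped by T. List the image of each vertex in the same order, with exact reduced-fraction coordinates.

image vertices: (6/13, 82/13), (57/26, -33/13), (-53/13, 8/13), (19/13, -22/13), (14/13, -34/13)

T1 shear: x ← x − 1/2·y: (5, 2) → (4, 2); (0, -3) → (3/2, -3); (-3, 4) → (-5, 4); (0, -2) → (1, -2); (-1, -2) → (0, -2)
T2 shear: x ← x + 1·y: (4, 2) → (6, 2); (3/2, -3) → (-3/2, -3); (-5, 4) → (-1, 4); (1, -2) → (-1, -2); (0, -2) → (-2, -2)
T3 rotate counter-clockwise with cos θ = 5/13, sin θ = 12/13: (6, 2) → (6/13, 82/13); (-3/2, -3) → (57/26, -33/13); (-1, 4) → (-53/13, 8/13); (-1, -2) → (19/13, -22/13); (-2, -2) → (14/13, -34/13)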